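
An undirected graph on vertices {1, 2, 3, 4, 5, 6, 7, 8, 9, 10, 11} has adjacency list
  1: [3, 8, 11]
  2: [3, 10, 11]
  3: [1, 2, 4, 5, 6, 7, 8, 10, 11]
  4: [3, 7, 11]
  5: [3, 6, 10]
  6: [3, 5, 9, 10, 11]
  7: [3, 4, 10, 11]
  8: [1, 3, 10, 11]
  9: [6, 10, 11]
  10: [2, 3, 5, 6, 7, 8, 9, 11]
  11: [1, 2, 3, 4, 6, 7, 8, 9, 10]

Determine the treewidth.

A width-3 tree decomposition is:
Bags: B1 = {3, 7, 10, 11}  B2 = {3, 6, 10, 11}  B3 = {3, 4, 7, 11}  B4 = {6, 9, 10, 11}  B5 = {3, 8, 10, 11}  B6 = {2, 3, 10, 11}  B7 = {3, 5, 6, 10}  B8 = {1, 3, 8, 11}
Tree: B1–B2, B1–B3, B2–B4, B1–B5, B2–B6, B2–B7, B5–B8
Every bag has size at most 4, so the width is 4 − 1 = 3 and tw(G) ≤ 3. Conversely, {6, 9, 10, 11} is a clique of size 4, and the vertices of any clique must share a bag in every tree decomposition; so some bag has ≥ 4 vertices and tw(G) ≥ 3. Therefore the treewidth is 3.

3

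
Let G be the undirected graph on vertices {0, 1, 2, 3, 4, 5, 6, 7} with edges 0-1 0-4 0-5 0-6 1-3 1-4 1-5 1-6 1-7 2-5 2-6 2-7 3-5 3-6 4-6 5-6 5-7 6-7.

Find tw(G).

3

A width-3 tree decomposition is:
Bags: B1 = {0, 1, 4, 6}  B2 = {0, 1, 5, 6}  B3 = {1, 5, 6, 7}  B4 = {2, 5, 6, 7}  B5 = {1, 3, 5, 6}
Tree: B1–B2, B2–B3, B3–B4, B3–B5
Every bag has size at most 4, so the width is 4 − 1 = 3 and tw(G) ≤ 3. Conversely, {0, 1, 4, 6} is a clique of size 4, and the vertices of any clique must share a bag in every tree decomposition; so some bag has ≥ 4 vertices and tw(G) ≥ 3. Hence tw(G) = 3 exactly.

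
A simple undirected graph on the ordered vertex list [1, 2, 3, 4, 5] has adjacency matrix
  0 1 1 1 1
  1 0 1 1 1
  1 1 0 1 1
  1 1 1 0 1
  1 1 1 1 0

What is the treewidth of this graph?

A width-4 tree decomposition is:
Bags: B1 = {1, 2, 3, 4, 5}
Tree: (single bag)
A single bag containing all 5 vertices is trivially a valid decomposition of width 4. On the other hand G contains the 5-clique {1, 2, 3, 4, 5}. A clique must lie in a single bag of any decomposition, so no decomposition can have width below 4. Hence tw(G) = 4 exactly.

4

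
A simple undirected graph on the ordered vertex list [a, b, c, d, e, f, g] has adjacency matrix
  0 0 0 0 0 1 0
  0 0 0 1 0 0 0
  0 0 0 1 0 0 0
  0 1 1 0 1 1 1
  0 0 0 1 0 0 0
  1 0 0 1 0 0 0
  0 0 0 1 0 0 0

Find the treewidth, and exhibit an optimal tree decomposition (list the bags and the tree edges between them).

The largest bag has 2 vertices, giving width 1; this decomposition certifies tw(G) ≤ 1. G has an edge, so its treewidth is at least 1. Therefore the treewidth is 1.

Treewidth 1.
Bags: B1 = {d, f}  B2 = {b, d}  B3 = {d, e}  B4 = {a, f}  B5 = {c, d}  B6 = {d, g}
Tree: B1–B2, B1–B3, B1–B4, B2–B5, B3–B6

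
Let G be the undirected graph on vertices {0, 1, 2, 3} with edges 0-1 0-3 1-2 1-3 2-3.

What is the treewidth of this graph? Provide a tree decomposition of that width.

Treewidth 2.
Bags: B1 = {1, 2, 3}  B2 = {0, 1, 3}
Tree: B1–B2

The largest bag has 3 vertices, giving width 2; this decomposition certifies tw(G) ≤ 2. Conversely, {0, 1, 3} is a clique of size 3, and the vertices of any clique must share a bag in every tree decomposition; so some bag has ≥ 3 vertices and tw(G) ≥ 2. Therefore the treewidth is 2.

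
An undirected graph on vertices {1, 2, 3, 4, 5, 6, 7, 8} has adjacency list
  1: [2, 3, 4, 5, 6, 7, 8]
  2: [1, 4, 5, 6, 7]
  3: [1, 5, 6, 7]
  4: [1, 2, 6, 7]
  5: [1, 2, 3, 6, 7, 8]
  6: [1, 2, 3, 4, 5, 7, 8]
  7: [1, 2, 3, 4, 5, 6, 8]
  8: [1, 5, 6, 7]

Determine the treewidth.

A width-4 tree decomposition is:
Bags: B1 = {1, 2, 5, 6, 7}  B2 = {1, 2, 4, 6, 7}  B3 = {1, 5, 6, 7, 8}  B4 = {1, 3, 5, 6, 7}
Tree: B1–B2, B1–B3, B1–B4
The largest bag has 5 vertices, giving width 4; this decomposition certifies tw(G) ≤ 4. Conversely, {1, 2, 4, 6, 7} is a clique of size 5, and the vertices of any clique must share a bag in every tree decomposition; so some bag has ≥ 5 vertices and tw(G) ≥ 4. Hence tw(G) = 4 exactly.

4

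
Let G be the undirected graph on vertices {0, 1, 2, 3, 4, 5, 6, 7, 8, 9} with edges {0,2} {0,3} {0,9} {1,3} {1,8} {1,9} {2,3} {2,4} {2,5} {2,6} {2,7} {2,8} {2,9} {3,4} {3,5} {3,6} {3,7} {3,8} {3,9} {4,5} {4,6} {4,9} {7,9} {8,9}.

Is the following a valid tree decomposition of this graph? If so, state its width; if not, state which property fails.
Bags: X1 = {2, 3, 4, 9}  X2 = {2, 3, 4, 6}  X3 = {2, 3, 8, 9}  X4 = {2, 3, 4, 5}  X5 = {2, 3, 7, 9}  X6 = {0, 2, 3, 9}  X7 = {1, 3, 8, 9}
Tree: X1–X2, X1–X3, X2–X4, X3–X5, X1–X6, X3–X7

Yes; width 3.

Checking the three conditions: (i) the bags cover all of {0, 1, 2, 3, 4, 5, 6, 7, 8, 9}; (ii) for each edge, some bag contains both endpoints; (iii) the bags containing any fixed vertex form a subtree. All hold, so the decomposition is valid with width 4 − 1 = 3.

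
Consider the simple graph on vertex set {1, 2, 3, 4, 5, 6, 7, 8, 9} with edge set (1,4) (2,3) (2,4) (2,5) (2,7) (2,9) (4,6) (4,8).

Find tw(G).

A width-1 tree decomposition is:
Bags: B1 = {2, 4}  B2 = {2, 9}  B3 = {4, 8}  B4 = {4, 6}  B5 = {2, 5}  B6 = {1, 4}  B7 = {2, 3}  B8 = {2, 7}
Tree: B1–B2, B1–B3, B1–B4, B2–B5, B1–B6, B1–B7, B5–B8
The largest bag has 2 vertices, giving width 1; this decomposition certifies tw(G) ≤ 1. Since G has at least one edge (e.g. 4–2), it is not an edgeless graph, so tw(G) ≥ 1. Hence tw(G) = 1 exactly.

1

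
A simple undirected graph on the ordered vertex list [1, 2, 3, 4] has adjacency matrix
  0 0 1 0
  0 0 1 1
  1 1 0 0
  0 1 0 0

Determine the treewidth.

A width-1 tree decomposition is:
Bags: B1 = {2, 3}  B2 = {2, 4}  B3 = {1, 3}
Tree: B1–B2, B1–B3
The largest bag has 2 vertices, giving width 1; this decomposition certifies tw(G) ≤ 1. G has an edge, so its treewidth is at least 1. Hence tw(G) = 1 exactly.

1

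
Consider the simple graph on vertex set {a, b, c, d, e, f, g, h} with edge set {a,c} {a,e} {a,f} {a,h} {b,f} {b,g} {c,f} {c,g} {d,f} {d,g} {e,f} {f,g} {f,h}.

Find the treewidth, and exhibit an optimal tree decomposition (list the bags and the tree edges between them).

Each bag holds 3 vertices, so the decomposition has width 2, which upper-bounds the treewidth. Conversely, {d, f, g} is a clique of size 3, and the vertices of any clique must share a bag in every tree decomposition; so some bag has ≥ 3 vertices and tw(G) ≥ 2. Hence tw(G) = 2 exactly.

Treewidth 2.
One optimal decomposition is:
Bags: B1 = {b, f, g}  B2 = {c, f, g}  B3 = {d, f, g}  B4 = {a, c, f}  B5 = {a, e, f}  B6 = {a, f, h}
Tree: B1–B2, B1–B3, B2–B4, B4–B5, B4–B6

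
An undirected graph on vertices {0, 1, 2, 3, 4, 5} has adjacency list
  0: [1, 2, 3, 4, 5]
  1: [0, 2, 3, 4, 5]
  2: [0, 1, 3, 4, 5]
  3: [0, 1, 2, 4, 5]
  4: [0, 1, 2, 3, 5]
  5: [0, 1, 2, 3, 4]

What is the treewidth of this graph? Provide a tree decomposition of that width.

Treewidth 5.
Bags: B1 = {0, 1, 2, 3, 4, 5}
Tree: (single bag)

A single bag containing all 6 vertices is trivially a valid decomposition of width 5. Conversely, {0, 1, 2, 3, 4, 5} is a clique of size 6, and the vertices of any clique must share a bag in every tree decomposition; so some bag has ≥ 6 vertices and tw(G) ≥ 5. Hence tw(G) = 5 exactly.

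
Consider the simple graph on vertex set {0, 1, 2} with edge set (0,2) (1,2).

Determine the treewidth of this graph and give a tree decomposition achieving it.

Treewidth 1.
Bags: B1 = {1, 2}  B2 = {0, 2}
Tree: B1–B2

Every bag has size at most 2, so the width is 2 − 1 = 1 and tw(G) ≤ 1. Since G has at least one edge (e.g. 2–1), it is not an edgeless graph, so tw(G) ≥ 1. Therefore the treewidth is 1.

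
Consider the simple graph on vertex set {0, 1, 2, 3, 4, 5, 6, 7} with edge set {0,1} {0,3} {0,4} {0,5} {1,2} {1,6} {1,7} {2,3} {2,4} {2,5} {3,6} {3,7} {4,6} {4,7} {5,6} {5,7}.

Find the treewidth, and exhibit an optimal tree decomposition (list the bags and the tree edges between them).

Treewidth 4.
Bags: B1 = {1, 3, 4, 5, 6}  B2 = {0, 1, 3, 4, 5}  B3 = {1, 3, 4, 5, 7}  B4 = {1, 2, 3, 4, 5}
Tree: B1–B2, B2–B3, B3–B4

Each bag holds 5 vertices, so the decomposition has width 4, which upper-bounds the treewidth. For the lower bound: the 5 vertex sets {3,6}, {0,4}, {5,7}, {1}, {2} are disjoint, each induces a connected subgraph, and every pair is joined by at least one edge of G. Contracting each set to a single vertex therefore yields K_{5} as a minor, and since treewidth is minor-monotone, tw(G) ≥ tw(K_{5}) = 4. Hence tw(G) = 4 exactly.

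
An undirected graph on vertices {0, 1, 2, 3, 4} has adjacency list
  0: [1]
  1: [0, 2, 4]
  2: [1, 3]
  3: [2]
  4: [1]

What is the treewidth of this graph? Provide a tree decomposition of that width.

Treewidth 1.
One optimal decomposition is:
Bags: B1 = {0, 1}  B2 = {1, 2}  B3 = {1, 4}  B4 = {2, 3}
Tree: B1–B2, B1–B3, B2–B4

Every bag has size at most 2, so the width is 2 − 1 = 1 and tw(G) ≤ 1. Any graph with an edge has treewidth ≥ 1, and G has the edge 0–1. Therefore the treewidth is 1.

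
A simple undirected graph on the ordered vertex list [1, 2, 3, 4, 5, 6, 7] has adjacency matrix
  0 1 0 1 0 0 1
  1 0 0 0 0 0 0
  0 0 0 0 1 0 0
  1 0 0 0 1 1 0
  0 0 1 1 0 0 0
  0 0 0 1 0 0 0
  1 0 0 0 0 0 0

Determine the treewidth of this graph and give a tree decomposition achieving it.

Every bag has size at most 2, so the width is 2 − 1 = 1 and tw(G) ≤ 1. G has an edge, so its treewidth is at least 1. Therefore the treewidth is 1.

Treewidth 1.
One such decomposition:
Bags: B1 = {1, 2}  B2 = {1, 4}  B3 = {1, 7}  B4 = {4, 6}  B5 = {4, 5}  B6 = {3, 5}
Tree: B1–B2, B1–B3, B2–B4, B4–B5, B5–B6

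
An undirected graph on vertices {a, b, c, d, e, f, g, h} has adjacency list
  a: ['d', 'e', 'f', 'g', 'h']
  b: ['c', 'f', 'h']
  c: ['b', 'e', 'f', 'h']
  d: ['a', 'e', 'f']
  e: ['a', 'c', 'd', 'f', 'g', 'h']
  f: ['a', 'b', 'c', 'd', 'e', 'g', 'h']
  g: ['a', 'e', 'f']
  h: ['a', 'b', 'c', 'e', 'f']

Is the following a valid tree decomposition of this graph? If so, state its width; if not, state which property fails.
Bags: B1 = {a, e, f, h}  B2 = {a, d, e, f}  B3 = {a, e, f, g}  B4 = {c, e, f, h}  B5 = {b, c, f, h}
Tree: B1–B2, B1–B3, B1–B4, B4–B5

Checking the three conditions: (i) the bags cover all of {a, b, c, d, e, f, g, h}; (ii) for each edge, some bag contains both endpoints; (iii) the bags containing any fixed vertex form a subtree. All hold, so the decomposition is valid with width 4 − 1 = 3.

Yes; width 3.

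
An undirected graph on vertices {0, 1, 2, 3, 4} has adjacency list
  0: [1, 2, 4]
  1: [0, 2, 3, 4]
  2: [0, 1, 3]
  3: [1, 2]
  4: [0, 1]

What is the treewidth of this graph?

2

A width-2 tree decomposition is:
Bags: B1 = {1, 2, 3}  B2 = {0, 1, 2}  B3 = {0, 1, 4}
Tree: B1–B2, B2–B3
The largest bag has 3 vertices, giving width 2; this decomposition certifies tw(G) ≤ 2. Conversely, {0, 1, 2} is a clique of size 3, and the vertices of any clique must share a bag in every tree decomposition; so some bag has ≥ 3 vertices and tw(G) ≥ 2. The upper and lower bounds meet at 2, so that is the treewidth.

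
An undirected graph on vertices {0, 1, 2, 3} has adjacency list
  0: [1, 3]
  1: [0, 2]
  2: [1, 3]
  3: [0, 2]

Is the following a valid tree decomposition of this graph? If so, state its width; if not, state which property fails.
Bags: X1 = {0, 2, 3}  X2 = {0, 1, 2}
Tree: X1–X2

Checking the three conditions: (i) the bags cover all of {0, 1, 2, 3}; (ii) for each edge, some bag contains both endpoints; (iii) the bags containing any fixed vertex form a subtree. All hold, so the decomposition is valid with width 3 − 1 = 2.

Yes; width 2.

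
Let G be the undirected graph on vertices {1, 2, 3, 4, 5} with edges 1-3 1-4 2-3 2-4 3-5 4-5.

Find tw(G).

2

A width-2 tree decomposition is:
Bags: B1 = {2, 3, 4}  B2 = {3, 4, 5}  B3 = {1, 3, 4}
Tree: B1–B2, B2–B3
The largest bag has 3 vertices, giving width 2; this decomposition certifies tw(G) ≤ 2. For the lower bound, G contains the cycle 2–4–5–3–2, so G is not a forest; only forests have treewidth ≤ 1, hence tw(G) ≥ 2. Hence tw(G) = 2 exactly.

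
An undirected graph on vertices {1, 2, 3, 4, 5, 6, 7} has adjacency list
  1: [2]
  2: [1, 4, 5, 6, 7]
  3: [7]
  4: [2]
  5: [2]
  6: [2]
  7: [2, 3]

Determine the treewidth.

A width-1 tree decomposition is:
Bags: B1 = {2, 6}  B2 = {2, 7}  B3 = {2, 5}  B4 = {2, 4}  B5 = {1, 2}  B6 = {3, 7}
Tree: B1–B2, B2–B3, B1–B4, B2–B5, B2–B6
Every bag has size at most 2, so the width is 2 − 1 = 1 and tw(G) ≤ 1. G has an edge, so its treewidth is at least 1. Therefore the treewidth is 1.

1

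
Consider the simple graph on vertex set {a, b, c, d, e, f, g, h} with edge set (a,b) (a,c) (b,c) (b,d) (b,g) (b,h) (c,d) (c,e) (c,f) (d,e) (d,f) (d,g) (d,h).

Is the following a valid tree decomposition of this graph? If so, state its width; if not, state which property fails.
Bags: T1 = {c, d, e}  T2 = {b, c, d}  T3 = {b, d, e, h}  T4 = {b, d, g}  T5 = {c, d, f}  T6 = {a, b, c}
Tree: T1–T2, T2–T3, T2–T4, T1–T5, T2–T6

No — bags containing vertex e are not connected in the tree.

A tree decomposition must satisfy three properties: every vertex lies in some bag; for every edge, both endpoints lie together in some bag; and for every vertex, the bags containing it form a connected subtree. Here bags containing vertex e are not connected in the tree, so the decomposition is invalid.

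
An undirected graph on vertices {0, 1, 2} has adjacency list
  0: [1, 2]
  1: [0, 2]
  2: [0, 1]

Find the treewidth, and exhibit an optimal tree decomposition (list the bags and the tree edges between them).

Treewidth 2.
One optimal decomposition is:
Bags: B1 = {0, 1, 2}
Tree: (single bag)

A single bag containing all 3 vertices is trivially a valid decomposition of width 2. For the lower bound, the 3 vertices {0, 1, 2} are pairwise adjacent, and any tree decomposition puts a clique entirely inside one bag — forcing width ≥ 2. Combining the bounds, tw(G) = 2.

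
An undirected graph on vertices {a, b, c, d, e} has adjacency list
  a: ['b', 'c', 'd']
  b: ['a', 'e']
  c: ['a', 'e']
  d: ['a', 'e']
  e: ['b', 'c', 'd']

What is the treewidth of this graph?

A width-2 tree decomposition is:
Bags: B1 = {a, b, e}  B2 = {a, d, e}  B3 = {a, c, e}
Tree: B1–B2, B2–B3
The largest bag has 3 vertices, giving width 2; this decomposition certifies tw(G) ≤ 2. For the lower bound, G contains the cycle a–b–e–d–a, so G is not a forest; only forests have treewidth ≤ 1, hence tw(G) ≥ 2. Therefore the treewidth is 2.

2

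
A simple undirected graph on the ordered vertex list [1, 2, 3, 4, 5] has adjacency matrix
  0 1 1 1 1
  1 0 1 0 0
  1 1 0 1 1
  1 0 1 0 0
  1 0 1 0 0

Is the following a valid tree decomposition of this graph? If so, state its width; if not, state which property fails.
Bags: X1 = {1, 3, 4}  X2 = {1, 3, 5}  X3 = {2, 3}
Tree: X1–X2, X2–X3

A tree decomposition must satisfy three properties: every vertex lies in some bag; for every edge, both endpoints lie together in some bag; and for every vertex, the bags containing it form a connected subtree. Here edge (1,2) lies in no bag, so the decomposition is invalid.

No — edge (1,2) lies in no bag.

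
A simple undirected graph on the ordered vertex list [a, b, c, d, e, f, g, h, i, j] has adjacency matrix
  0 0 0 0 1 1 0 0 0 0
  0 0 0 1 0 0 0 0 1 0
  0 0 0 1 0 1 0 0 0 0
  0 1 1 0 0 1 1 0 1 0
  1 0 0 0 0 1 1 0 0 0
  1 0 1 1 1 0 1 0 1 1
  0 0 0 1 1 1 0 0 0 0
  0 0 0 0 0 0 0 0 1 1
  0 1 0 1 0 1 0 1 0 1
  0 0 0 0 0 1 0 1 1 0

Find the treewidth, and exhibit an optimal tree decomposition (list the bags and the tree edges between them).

Treewidth 2.
One such decomposition:
Bags: B1 = {d, f, i}  B2 = {d, f, g}  B3 = {b, d, i}  B4 = {c, d, f}  B5 = {e, f, g}  B6 = {a, e, f}  B7 = {f, i, j}  B8 = {h, i, j}
Tree: B1–B2, B1–B3, B1–B4, B2–B5, B5–B6, B1–B7, B7–B8

Each bag holds 3 vertices, so the decomposition has width 2, which upper-bounds the treewidth. On the other hand G contains the 3-clique {h, i, j}. A clique must lie in a single bag of any decomposition, so no decomposition can have width below 2. The upper and lower bounds meet at 2, so that is the treewidth.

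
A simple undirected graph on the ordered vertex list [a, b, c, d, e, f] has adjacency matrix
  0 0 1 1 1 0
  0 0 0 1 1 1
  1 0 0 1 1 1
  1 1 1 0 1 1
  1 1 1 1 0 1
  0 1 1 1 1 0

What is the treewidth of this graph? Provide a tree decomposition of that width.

Treewidth 3.
One optimal decomposition is:
Bags: B1 = {c, d, e, f}  B2 = {a, c, d, e}  B3 = {b, d, e, f}
Tree: B1–B2, B1–B3

Every bag has size at most 4, so the width is 4 − 1 = 3 and tw(G) ≤ 3. On the other hand G contains the 4-clique {a, c, d, e}. A clique must lie in a single bag of any decomposition, so no decomposition can have width below 3. Therefore the treewidth is 3.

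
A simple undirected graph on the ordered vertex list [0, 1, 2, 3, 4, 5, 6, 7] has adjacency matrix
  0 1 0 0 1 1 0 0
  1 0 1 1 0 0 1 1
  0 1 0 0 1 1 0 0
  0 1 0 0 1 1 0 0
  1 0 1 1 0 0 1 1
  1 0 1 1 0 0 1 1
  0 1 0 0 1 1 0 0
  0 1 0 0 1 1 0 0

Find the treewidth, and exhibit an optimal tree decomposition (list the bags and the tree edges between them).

The largest bag has 4 vertices, giving width 3; this decomposition certifies tw(G) ≤ 3. For the lower bound: the 4 vertex sets {1,7}, {5,6}, {4}, {2} are disjoint, each induces a connected subgraph, and every pair is joined by at least one edge of G. Contracting each set to a single vertex therefore yields K_{4} as a minor, and since treewidth is minor-monotone, tw(G) ≥ tw(K_{4}) = 3. Combining the bounds, tw(G) = 3.

Treewidth 3.
One optimal decomposition is:
Bags: B1 = {1, 4, 5, 7}  B2 = {1, 4, 5, 6}  B3 = {1, 2, 4, 5}  B4 = {0, 1, 4, 5}  B5 = {1, 3, 4, 5}
Tree: B1–B2, B2–B3, B3–B4, B4–B5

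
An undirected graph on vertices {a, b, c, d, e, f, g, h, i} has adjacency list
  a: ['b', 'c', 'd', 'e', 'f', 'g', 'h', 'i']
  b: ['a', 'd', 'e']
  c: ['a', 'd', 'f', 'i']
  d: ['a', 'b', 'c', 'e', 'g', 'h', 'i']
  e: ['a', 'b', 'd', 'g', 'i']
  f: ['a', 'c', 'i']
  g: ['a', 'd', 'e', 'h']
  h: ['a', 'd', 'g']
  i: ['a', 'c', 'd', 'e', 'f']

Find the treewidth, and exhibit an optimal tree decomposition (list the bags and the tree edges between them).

Treewidth 3.
One optimal decomposition is:
Bags: B1 = {a, d, e, g}  B2 = {a, d, g, h}  B3 = {a, b, d, e}  B4 = {a, d, e, i}  B5 = {a, c, d, i}  B6 = {a, c, f, i}
Tree: B1–B2, B1–B3, B1–B4, B4–B5, B5–B6

Every bag has size at most 4, so the width is 4 − 1 = 3 and tw(G) ≤ 3. Conversely, {a, d, e, g} is a clique of size 4, and the vertices of any clique must share a bag in every tree decomposition; so some bag has ≥ 4 vertices and tw(G) ≥ 3. Hence tw(G) = 3 exactly.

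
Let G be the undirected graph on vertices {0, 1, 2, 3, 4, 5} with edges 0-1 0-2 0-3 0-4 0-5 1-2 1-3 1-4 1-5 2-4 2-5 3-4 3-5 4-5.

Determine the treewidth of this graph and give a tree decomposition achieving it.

Treewidth 4.
Bags: B1 = {0, 1, 3, 4, 5}  B2 = {0, 1, 2, 4, 5}
Tree: B1–B2

Each bag holds 5 vertices, so the decomposition has width 4, which upper-bounds the treewidth. For the lower bound, the 5 vertices {0, 1, 2, 4, 5} are pairwise adjacent, and any tree decomposition puts a clique entirely inside one bag — forcing width ≥ 4. Therefore the treewidth is 4.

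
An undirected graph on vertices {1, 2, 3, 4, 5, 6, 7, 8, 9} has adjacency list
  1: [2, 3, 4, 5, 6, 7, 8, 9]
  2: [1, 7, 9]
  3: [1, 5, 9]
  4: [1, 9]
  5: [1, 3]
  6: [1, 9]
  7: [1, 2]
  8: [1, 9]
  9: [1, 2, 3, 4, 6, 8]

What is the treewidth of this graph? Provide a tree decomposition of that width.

Treewidth 2.
One optimal decomposition is:
Bags: B1 = {1, 3, 9}  B2 = {1, 8, 9}  B3 = {1, 6, 9}  B4 = {1, 2, 9}  B5 = {1, 2, 7}  B6 = {1, 4, 9}  B7 = {1, 3, 5}
Tree: B1–B2, B1–B3, B1–B4, B4–B5, B3–B6, B1–B7

Each bag holds 3 vertices, so the decomposition has width 2, which upper-bounds the treewidth. For the lower bound, the 3 vertices {1, 2, 9} are pairwise adjacent, and any tree decomposition puts a clique entirely inside one bag — forcing width ≥ 2. Combining the bounds, tw(G) = 2.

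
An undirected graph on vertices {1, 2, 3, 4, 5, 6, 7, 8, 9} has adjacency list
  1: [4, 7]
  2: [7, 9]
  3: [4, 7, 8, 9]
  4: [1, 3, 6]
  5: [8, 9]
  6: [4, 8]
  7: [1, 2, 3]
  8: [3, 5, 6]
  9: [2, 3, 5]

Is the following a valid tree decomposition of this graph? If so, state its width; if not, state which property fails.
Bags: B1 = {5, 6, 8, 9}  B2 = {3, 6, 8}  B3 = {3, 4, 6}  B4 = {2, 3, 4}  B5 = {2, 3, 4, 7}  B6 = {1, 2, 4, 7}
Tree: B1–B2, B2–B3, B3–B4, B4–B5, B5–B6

A tree decomposition must satisfy three properties: every vertex lies in some bag; for every edge, both endpoints lie together in some bag; and for every vertex, the bags containing it form a connected subtree. Here edge (9,3) lies in no bag, so the decomposition is invalid.

No — edge (9,3) lies in no bag.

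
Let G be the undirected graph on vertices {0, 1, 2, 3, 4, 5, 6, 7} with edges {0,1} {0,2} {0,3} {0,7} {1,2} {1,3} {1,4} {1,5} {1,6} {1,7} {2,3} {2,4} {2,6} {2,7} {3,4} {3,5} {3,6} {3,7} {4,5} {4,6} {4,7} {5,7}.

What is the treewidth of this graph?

A width-4 tree decomposition is:
Bags: B1 = {1, 2, 3, 4, 7}  B2 = {0, 1, 2, 3, 7}  B3 = {1, 2, 3, 4, 6}  B4 = {1, 3, 4, 5, 7}
Tree: B1–B2, B1–B3, B1–B4
The largest bag has 5 vertices, giving width 4; this decomposition certifies tw(G) ≤ 4. On the other hand G contains the 5-clique {0, 1, 2, 3, 7}. A clique must lie in a single bag of any decomposition, so no decomposition can have width below 4. The upper and lower bounds meet at 4, so that is the treewidth.

4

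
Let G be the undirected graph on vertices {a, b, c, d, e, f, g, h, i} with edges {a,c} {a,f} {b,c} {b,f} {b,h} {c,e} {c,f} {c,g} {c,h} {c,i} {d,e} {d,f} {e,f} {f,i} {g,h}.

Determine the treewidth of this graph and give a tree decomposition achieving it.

The largest bag has 3 vertices, giving width 2; this decomposition certifies tw(G) ≤ 2. Conversely, {d, e, f} is a clique of size 3, and the vertices of any clique must share a bag in every tree decomposition; so some bag has ≥ 3 vertices and tw(G) ≥ 2. Hence tw(G) = 2 exactly.

Treewidth 2.
One optimal decomposition is:
Bags: B1 = {d, e, f}  B2 = {c, e, f}  B3 = {a, c, f}  B4 = {c, f, i}  B5 = {b, c, f}  B6 = {b, c, h}  B7 = {c, g, h}
Tree: B1–B2, B2–B3, B3–B4, B3–B5, B5–B6, B6–B7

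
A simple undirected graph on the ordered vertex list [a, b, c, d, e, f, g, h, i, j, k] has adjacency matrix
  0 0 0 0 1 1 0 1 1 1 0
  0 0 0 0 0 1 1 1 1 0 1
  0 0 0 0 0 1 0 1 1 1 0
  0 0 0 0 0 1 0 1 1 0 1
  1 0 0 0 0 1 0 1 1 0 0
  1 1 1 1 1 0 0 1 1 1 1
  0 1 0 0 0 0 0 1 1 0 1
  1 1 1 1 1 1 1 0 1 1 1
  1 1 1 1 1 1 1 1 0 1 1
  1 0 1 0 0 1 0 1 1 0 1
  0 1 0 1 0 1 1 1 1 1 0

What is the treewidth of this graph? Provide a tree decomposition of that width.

Treewidth 4.
One such decomposition:
Bags: B1 = {a, f, h, i, j}  B2 = {f, h, i, j, k}  B3 = {b, f, h, i, k}  B4 = {b, g, h, i, k}  B5 = {c, f, h, i, j}  B6 = {d, f, h, i, k}  B7 = {a, e, f, h, i}
Tree: B1–B2, B2–B3, B3–B4, B2–B5, B3–B6, B1–B7

Every bag has size at most 5, so the width is 5 − 1 = 4 and tw(G) ≤ 4. On the other hand G contains the 5-clique {b, g, h, i, k}. A clique must lie in a single bag of any decomposition, so no decomposition can have width below 4. The upper and lower bounds meet at 4, so that is the treewidth.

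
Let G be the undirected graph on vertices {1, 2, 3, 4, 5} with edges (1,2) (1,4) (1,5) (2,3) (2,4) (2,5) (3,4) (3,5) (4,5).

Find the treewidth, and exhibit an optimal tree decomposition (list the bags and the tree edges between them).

Treewidth 3.
One such decomposition:
Bags: B1 = {2, 3, 4, 5}  B2 = {1, 2, 4, 5}
Tree: B1–B2

Every bag has size at most 4, so the width is 4 − 1 = 3 and tw(G) ≤ 3. On the other hand G contains the 4-clique {1, 2, 4, 5}. A clique must lie in a single bag of any decomposition, so no decomposition can have width below 3. Therefore the treewidth is 3.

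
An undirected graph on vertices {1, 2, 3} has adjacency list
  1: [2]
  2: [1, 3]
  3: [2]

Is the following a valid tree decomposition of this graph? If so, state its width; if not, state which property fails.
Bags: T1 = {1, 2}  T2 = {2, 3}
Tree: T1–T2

Yes; width 1.

Every vertex of G appears in some bag (union = {1, 2, 3}); every edge is covered by a bag; and for each vertex v the set of bags containing v is connected in the bag tree. The decomposition is therefore valid. The largest bag has 2 vertices, so the width is 1.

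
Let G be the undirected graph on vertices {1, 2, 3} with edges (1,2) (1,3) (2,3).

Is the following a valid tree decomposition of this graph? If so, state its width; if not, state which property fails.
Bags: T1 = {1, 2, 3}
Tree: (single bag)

Vertex coverage: the bags together contain {1, 2, 3}, the full vertex set. Edge coverage: each edge of G has both endpoints in at least one bag. Running intersection: for every vertex, the bags containing it form a connected subtree. All three properties hold, so this is a valid tree decomposition of width max|bag| − 1 = 2, and hence tw(G) ≤ 2.

Yes; width 2.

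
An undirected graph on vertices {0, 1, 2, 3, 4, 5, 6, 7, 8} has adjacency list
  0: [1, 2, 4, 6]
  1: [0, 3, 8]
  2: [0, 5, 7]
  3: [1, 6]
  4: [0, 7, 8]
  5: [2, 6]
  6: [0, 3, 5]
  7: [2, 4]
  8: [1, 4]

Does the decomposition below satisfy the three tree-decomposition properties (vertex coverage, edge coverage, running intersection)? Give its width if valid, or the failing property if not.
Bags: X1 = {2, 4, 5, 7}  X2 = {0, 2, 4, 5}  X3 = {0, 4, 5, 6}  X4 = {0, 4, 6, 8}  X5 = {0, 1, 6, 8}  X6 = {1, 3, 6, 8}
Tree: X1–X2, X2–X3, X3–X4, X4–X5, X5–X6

Yes; width 3.

Every vertex of G appears in some bag (union = {0, 1, 2, 3, 4, 5, 6, 7, 8}); every edge is covered by a bag; and for each vertex v the set of bags containing v is connected in the bag tree. The decomposition is therefore valid. The largest bag has 4 vertices, so the width is 3.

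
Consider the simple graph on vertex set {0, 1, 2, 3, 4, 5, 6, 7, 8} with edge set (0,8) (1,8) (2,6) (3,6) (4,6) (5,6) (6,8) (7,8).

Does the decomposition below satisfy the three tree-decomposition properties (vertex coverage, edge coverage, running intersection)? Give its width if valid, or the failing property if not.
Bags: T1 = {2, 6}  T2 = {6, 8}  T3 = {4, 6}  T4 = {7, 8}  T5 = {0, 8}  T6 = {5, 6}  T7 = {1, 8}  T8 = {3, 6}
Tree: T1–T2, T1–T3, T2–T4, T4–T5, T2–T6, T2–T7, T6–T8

Every vertex of G appears in some bag (union = {0, 1, 2, 3, 4, 5, 6, 7, 8}); every edge is covered by a bag; and for each vertex v the set of bags containing v is connected in the bag tree. The decomposition is therefore valid. The largest bag has 2 vertices, so the width is 1.

Yes; width 1.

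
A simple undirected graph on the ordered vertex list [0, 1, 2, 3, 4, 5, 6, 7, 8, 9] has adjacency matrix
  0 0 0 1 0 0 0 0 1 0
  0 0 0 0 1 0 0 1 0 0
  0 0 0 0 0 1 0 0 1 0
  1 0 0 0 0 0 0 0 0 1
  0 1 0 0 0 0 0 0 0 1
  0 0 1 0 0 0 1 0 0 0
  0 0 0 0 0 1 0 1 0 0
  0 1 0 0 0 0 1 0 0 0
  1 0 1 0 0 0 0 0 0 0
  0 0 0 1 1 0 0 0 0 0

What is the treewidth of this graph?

A width-2 tree decomposition is:
Bags: B1 = {0, 3, 9}  B2 = {0, 4, 9}  B3 = {0, 1, 4}  B4 = {0, 1, 7}  B5 = {0, 6, 7}  B6 = {0, 5, 6}  B7 = {0, 2, 5}  B8 = {0, 2, 8}
Tree: B1–B2, B2–B3, B3–B4, B4–B5, B5–B6, B6–B7, B7–B8
Every bag has size at most 3, so the width is 3 − 1 = 2 and tw(G) ≤ 2. For the lower bound, G contains the cycle 0–3–9–4–1–7–6–5–2–8–0, so G is not a forest; only forests have treewidth ≤ 1, hence tw(G) ≥ 2. The upper and lower bounds meet at 2, so that is the treewidth.

2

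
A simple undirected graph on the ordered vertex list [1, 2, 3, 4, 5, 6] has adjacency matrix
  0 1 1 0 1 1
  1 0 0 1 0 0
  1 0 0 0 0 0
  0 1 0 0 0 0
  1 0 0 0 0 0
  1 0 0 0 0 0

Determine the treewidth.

1

A width-1 tree decomposition is:
Bags: B1 = {1, 6}  B2 = {1, 2}  B3 = {1, 5}  B4 = {1, 3}  B5 = {2, 4}
Tree: B1–B2, B1–B3, B3–B4, B2–B5
Each bag holds 2 vertices, so the decomposition has width 1, which upper-bounds the treewidth. Since G has at least one edge (e.g. 1–6), it is not an edgeless graph, so tw(G) ≥ 1. The upper and lower bounds meet at 1, so that is the treewidth.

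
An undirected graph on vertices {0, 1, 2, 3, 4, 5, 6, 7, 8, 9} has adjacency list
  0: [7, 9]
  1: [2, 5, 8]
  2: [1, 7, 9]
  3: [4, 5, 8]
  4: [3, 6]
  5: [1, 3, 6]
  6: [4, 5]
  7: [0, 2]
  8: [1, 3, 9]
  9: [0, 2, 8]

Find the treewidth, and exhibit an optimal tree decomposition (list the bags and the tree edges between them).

Each bag holds 3 vertices, so the decomposition has width 2, which upper-bounds the treewidth. The edges 0–7–2–9–0 form a cycle, so G is not a tree and its treewidth is at least 2. Combining the bounds, tw(G) = 2.

Treewidth 2.
Bags: B1 = {0, 7, 9}  B2 = {2, 7, 9}  B3 = {2, 8, 9}  B4 = {1, 2, 8}  B5 = {1, 3, 8}  B6 = {1, 3, 5}  B7 = {3, 4, 5}  B8 = {4, 5, 6}
Tree: B1–B2, B2–B3, B3–B4, B4–B5, B5–B6, B6–B7, B7–B8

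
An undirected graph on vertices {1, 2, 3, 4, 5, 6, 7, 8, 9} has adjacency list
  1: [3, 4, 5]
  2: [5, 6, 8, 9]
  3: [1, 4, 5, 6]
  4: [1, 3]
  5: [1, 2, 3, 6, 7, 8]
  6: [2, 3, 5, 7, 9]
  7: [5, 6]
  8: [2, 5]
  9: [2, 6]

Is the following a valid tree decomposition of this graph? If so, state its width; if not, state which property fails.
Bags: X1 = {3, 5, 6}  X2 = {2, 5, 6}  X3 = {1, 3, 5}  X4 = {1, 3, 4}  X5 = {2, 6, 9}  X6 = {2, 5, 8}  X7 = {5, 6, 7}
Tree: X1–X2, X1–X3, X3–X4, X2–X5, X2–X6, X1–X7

Yes; width 2.

Every vertex of G appears in some bag (union = {1, 2, 3, 4, 5, 6, 7, 8, 9}); every edge is covered by a bag; and for each vertex v the set of bags containing v is connected in the bag tree. The decomposition is therefore valid. The largest bag has 3 vertices, so the width is 2.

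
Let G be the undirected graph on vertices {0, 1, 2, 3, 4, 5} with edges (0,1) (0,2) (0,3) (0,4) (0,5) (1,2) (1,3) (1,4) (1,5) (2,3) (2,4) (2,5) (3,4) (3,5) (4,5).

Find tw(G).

5

A width-5 tree decomposition is:
Bags: B1 = {0, 1, 2, 3, 4, 5}
Tree: (single bag)
With just one bag of size 6, the width is 6 − 1 = 5, so tw(G) ≤ 5. For the lower bound, the 6 vertices {0, 1, 2, 3, 4, 5} are pairwise adjacent, and any tree decomposition puts a clique entirely inside one bag — forcing width ≥ 5. Hence tw(G) = 5 exactly.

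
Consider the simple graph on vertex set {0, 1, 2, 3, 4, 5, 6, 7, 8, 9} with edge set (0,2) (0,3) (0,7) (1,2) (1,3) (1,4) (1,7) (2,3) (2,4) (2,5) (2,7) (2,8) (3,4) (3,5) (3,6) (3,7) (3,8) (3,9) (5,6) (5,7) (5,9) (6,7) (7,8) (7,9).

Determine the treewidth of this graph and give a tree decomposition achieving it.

Treewidth 3.
One optimal decomposition is:
Bags: B1 = {1, 2, 3, 4}  B2 = {1, 2, 3, 7}  B3 = {2, 3, 5, 7}  B4 = {3, 5, 6, 7}  B5 = {2, 3, 7, 8}  B6 = {0, 2, 3, 7}  B7 = {3, 5, 7, 9}
Tree: B1–B2, B2–B3, B3–B4, B2–B5, B2–B6, B4–B7

The largest bag has 4 vertices, giving width 3; this decomposition certifies tw(G) ≤ 3. For the lower bound, the 4 vertices {1, 2, 3, 4} are pairwise adjacent, and any tree decomposition puts a clique entirely inside one bag — forcing width ≥ 3. Therefore the treewidth is 3.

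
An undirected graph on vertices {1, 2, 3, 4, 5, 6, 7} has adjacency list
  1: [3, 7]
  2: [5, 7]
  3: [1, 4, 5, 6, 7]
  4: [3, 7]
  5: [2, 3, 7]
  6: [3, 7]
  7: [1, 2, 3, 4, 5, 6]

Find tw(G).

2

A width-2 tree decomposition is:
Bags: B1 = {3, 6, 7}  B2 = {3, 5, 7}  B3 = {3, 4, 7}  B4 = {2, 5, 7}  B5 = {1, 3, 7}
Tree: B1–B2, B2–B3, B2–B4, B2–B5
Each bag holds 3 vertices, so the decomposition has width 2, which upper-bounds the treewidth. Conversely, {2, 5, 7} is a clique of size 3, and the vertices of any clique must share a bag in every tree decomposition; so some bag has ≥ 3 vertices and tw(G) ≥ 2. Hence tw(G) = 2 exactly.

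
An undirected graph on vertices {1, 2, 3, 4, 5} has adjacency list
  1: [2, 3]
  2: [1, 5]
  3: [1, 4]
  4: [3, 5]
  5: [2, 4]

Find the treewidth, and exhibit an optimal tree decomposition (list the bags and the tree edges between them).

Each bag holds 3 vertices, so the decomposition has width 2, which upper-bounds the treewidth. Since 3–4–5–2–1–3 is a cycle in G, G is not acyclic. Forests are exactly the graphs of treewidth ≤ 1, so tw(G) ≥ 2. The upper and lower bounds meet at 2, so that is the treewidth.

Treewidth 2.
Bags: B1 = {3, 4, 5}  B2 = {2, 3, 5}  B3 = {1, 2, 3}
Tree: B1–B2, B2–B3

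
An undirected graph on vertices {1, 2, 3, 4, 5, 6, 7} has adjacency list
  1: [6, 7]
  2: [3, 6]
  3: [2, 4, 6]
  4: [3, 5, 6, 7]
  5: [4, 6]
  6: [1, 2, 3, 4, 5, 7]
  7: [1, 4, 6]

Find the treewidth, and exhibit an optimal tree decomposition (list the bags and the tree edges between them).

Each bag holds 3 vertices, so the decomposition has width 2, which upper-bounds the treewidth. On the other hand G contains the 3-clique {1, 6, 7}. A clique must lie in a single bag of any decomposition, so no decomposition can have width below 2. Therefore the treewidth is 2.

Treewidth 2.
Bags: B1 = {4, 6, 7}  B2 = {3, 4, 6}  B3 = {2, 3, 6}  B4 = {1, 6, 7}  B5 = {4, 5, 6}
Tree: B1–B2, B2–B3, B1–B4, B1–B5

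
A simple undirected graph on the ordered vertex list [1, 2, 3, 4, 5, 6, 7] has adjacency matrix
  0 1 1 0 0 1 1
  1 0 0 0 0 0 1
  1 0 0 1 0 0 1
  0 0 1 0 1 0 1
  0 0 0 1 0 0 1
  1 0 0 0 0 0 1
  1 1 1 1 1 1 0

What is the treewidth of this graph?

A width-2 tree decomposition is:
Bags: B1 = {1, 6, 7}  B2 = {1, 2, 7}  B3 = {1, 3, 7}  B4 = {3, 4, 7}  B5 = {4, 5, 7}
Tree: B1–B2, B2–B3, B3–B4, B4–B5
Each bag holds 3 vertices, so the decomposition has width 2, which upper-bounds the treewidth. On the other hand G contains the 3-clique {1, 2, 7}. A clique must lie in a single bag of any decomposition, so no decomposition can have width below 2. Combining the bounds, tw(G) = 2.

2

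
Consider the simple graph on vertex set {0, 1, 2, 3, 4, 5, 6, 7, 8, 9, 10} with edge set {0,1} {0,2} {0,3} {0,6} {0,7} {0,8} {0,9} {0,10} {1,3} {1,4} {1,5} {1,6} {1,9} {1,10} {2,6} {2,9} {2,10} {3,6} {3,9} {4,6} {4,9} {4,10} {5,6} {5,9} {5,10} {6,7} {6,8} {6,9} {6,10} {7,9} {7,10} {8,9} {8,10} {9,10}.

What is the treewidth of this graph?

A width-4 tree decomposition is:
Bags: B1 = {0, 2, 6, 9, 10}  B2 = {0, 6, 8, 9, 10}  B3 = {0, 1, 6, 9, 10}  B4 = {0, 1, 3, 6, 9}  B5 = {1, 5, 6, 9, 10}  B6 = {1, 4, 6, 9, 10}  B7 = {0, 6, 7, 9, 10}
Tree: B1–B2, B1–B3, B3–B4, B3–B5, B3–B6, B3–B7
The largest bag has 5 vertices, giving width 4; this decomposition certifies tw(G) ≤ 4. Conversely, {0, 6, 8, 9, 10} is a clique of size 5, and the vertices of any clique must share a bag in every tree decomposition; so some bag has ≥ 5 vertices and tw(G) ≥ 4. The upper and lower bounds meet at 4, so that is the treewidth.

4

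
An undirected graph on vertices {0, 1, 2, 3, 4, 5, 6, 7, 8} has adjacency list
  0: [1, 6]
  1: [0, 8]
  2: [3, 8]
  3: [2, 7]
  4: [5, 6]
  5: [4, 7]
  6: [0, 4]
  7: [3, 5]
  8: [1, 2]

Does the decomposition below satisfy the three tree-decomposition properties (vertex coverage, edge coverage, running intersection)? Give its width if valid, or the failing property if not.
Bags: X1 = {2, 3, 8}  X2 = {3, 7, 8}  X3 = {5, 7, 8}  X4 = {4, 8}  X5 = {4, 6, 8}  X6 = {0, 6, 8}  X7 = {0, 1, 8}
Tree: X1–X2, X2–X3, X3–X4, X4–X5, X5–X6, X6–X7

No — edge (5,4) lies in no bag.

A tree decomposition must satisfy three properties: every vertex lies in some bag; for every edge, both endpoints lie together in some bag; and for every vertex, the bags containing it form a connected subtree. Here edge (5,4) lies in no bag, so the decomposition is invalid.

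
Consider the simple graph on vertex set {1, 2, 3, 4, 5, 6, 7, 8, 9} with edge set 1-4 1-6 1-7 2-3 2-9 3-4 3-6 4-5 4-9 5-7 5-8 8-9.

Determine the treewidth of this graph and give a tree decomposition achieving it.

Treewidth 3.
Bags: B1 = {2, 3, 8, 9}  B2 = {3, 4, 8, 9}  B3 = {3, 4, 5, 8}  B4 = {3, 4, 5, 6}  B5 = {1, 4, 5, 6}  B6 = {1, 5, 6, 7}
Tree: B1–B2, B2–B3, B3–B4, B4–B5, B5–B6

Every bag has size at most 4, so the width is 4 − 1 = 3 and tw(G) ≤ 3. For the lower bound: the 4 vertex sets {2,8,9}, {3}, {4}, {1,5,6,7} are disjoint, each induces a connected subgraph, and every pair is joined by at least one edge of G. Contracting each set to a single vertex therefore yields K_{4} as a minor, and since treewidth is minor-monotone, tw(G) ≥ tw(K_{4}) = 3. Combining the bounds, tw(G) = 3.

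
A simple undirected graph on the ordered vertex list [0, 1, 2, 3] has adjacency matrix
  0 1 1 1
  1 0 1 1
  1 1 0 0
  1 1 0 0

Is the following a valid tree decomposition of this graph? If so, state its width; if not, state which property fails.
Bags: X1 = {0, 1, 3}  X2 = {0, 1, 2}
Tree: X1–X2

Yes; width 2.

Checking the three conditions: (i) the bags cover all of {0, 1, 2, 3}; (ii) for each edge, some bag contains both endpoints; (iii) the bags containing any fixed vertex form a subtree. All hold, so the decomposition is valid with width 3 − 1 = 2.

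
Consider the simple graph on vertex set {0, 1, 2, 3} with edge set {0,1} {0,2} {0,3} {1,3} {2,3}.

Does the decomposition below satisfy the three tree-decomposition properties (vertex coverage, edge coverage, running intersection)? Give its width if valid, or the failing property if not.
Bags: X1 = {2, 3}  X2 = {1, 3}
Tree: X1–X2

No — vertex 0 appears in no bag.

A tree decomposition must satisfy three properties: every vertex lies in some bag; for every edge, both endpoints lie together in some bag; and for every vertex, the bags containing it form a connected subtree. Here vertex 0 appears in no bag, so the decomposition is invalid.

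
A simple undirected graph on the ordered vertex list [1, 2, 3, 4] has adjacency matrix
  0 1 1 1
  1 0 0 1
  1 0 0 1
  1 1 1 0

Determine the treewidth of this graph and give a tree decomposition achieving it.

The largest bag has 3 vertices, giving width 2; this decomposition certifies tw(G) ≤ 2. Conversely, {1, 2, 4} is a clique of size 3, and the vertices of any clique must share a bag in every tree decomposition; so some bag has ≥ 3 vertices and tw(G) ≥ 2. Combining the bounds, tw(G) = 2.

Treewidth 2.
One such decomposition:
Bags: B1 = {1, 2, 4}  B2 = {1, 3, 4}
Tree: B1–B2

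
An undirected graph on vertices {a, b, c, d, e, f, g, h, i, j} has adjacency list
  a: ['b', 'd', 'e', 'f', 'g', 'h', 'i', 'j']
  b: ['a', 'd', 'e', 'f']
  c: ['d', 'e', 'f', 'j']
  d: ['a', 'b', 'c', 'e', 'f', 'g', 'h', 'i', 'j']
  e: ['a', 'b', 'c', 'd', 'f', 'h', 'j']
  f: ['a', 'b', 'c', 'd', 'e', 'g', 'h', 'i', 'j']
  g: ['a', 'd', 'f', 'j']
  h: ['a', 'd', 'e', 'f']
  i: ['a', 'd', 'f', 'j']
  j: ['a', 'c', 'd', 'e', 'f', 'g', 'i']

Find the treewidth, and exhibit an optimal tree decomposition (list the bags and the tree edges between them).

Treewidth 4.
Bags: B1 = {a, d, e, f, j}  B2 = {a, d, f, i, j}  B3 = {a, d, e, f, h}  B4 = {c, d, e, f, j}  B5 = {a, b, d, e, f}  B6 = {a, d, f, g, j}
Tree: B1–B2, B1–B3, B1–B4, B3–B5, B1–B6

Each bag holds 5 vertices, so the decomposition has width 4, which upper-bounds the treewidth. For the lower bound, the 5 vertices {c, d, e, f, j} are pairwise adjacent, and any tree decomposition puts a clique entirely inside one bag — forcing width ≥ 4. Combining the bounds, tw(G) = 4.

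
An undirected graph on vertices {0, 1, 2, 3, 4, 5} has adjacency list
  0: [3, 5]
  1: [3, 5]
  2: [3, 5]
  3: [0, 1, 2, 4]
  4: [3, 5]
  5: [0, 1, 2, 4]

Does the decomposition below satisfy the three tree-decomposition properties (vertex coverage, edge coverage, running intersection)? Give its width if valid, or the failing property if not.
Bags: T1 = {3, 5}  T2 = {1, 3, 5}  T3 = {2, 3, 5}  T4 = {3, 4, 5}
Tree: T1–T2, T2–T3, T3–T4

A tree decomposition must satisfy three properties: every vertex lies in some bag; for every edge, both endpoints lie together in some bag; and for every vertex, the bags containing it form a connected subtree. Here vertex 0 appears in no bag, so the decomposition is invalid.

No — vertex 0 appears in no bag.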